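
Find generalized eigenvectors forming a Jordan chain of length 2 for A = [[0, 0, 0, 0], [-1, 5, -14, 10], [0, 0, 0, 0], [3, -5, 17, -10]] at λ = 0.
v_1 = [[-2, 6, 1, -2]]^T, v_2 = [[0, -2, 0, 1]]^T

We seek v_1 ∈ ker(A^2) \ ker(A), then set v_{i+1} = A v_i.

One such chain is v_1 = [[-2, 6, 1, -2]]^T, v_2 = [[0, -2, 0, 1]]^T. Check: A v_2 = [[0, 0, 0, 0]]^T = 0.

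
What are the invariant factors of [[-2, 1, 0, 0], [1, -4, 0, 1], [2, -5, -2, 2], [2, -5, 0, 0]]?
The Jordan structure of A has elementary divisors (x + 2)^3, (x + 2). Arranging the block sizes at each eigenvalue in decreasing order and taking row products gives the invariant factors.

Invariant factors (smallest first, each dividing the next): x + 2, (x + 2)^3.

Check: the last factor (x + 2)^3 is the minimal polynomial, and the product (x + 2)^4 is the characteristic polynomial.

x + 2, (x + 2)^3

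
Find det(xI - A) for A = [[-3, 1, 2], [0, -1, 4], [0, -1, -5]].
χ_A(x) = (x + 3)^3

xI - A = [[x + 3, -1, -2], [0, x + 1, -4], [0, 1, x + 5]].

Expanding det(xI - A) along the first row:
det(xI - A) = + (x + 3)·det([[x + 1, -4], [1, x + 5]]) - (-1)·det([[0, -4], [0, x + 5]]) + (-2)·det([[0, x + 1], [0, 1]]).

Evaluating gives χ_A(x) = x^3 + 9x^2 + 27x + 27 = (x + 3)^3.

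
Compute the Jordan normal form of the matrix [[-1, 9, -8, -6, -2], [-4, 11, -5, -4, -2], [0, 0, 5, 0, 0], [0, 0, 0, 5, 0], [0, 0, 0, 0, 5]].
J = [[5, 1, 0, 0, 0], [0, 5, 1, 0, 0], [0, 0, 5, 0, 0], [0, 0, 0, 5, 0], [0, 0, 0, 0, 5]]

The characteristic polynomial is det(xI - A) = (x - 5)^5, so the eigenvalues are 5 (algebraic multiplicity 5).

For λ = 5: rank(A - 5I) = 2, rank((A - 5I)^2) = 1, rank((A - 5I)^3) = 0. The eigenspace has dimension 5 - 2 = 3, so there are 3 Jordan blocks; the rank sequence gives block sizes [3, 1, 1].

Assembling the blocks gives the Jordan form J above.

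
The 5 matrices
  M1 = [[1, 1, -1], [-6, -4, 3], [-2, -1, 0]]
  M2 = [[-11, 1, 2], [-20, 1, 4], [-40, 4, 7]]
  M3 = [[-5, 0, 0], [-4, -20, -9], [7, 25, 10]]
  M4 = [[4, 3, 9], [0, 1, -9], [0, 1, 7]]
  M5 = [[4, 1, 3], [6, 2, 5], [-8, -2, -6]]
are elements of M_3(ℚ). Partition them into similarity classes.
Characteristic polynomials: χ_{M1} = (x + 1)^3, χ_{M2} = (x + 1)^3, χ_{M3} = (x + 5)^3, χ_{M4} = (x - 4)^3, χ_{M5} = x^3.

{M1, M2}: invariant factors x + 1, (x + 1)^2.

{M3}: invariant factors (x + 5)^3.

{M4}: invariant factors x - 4, (x - 4)^2.

{M5}: invariant factors x^3.

Matrices are similar if and only if their invariant-factor lists agree; the partition into similarity classes is {M1, M2}, {M3}, {M4}, {M5}.

4 classes: {M1, M2}, {M3}, {M4}, {M5}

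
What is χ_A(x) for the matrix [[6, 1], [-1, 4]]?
xI - A = [[x - 6, -1], [1, x - 4]].

Expanding det(xI - A) along the first row:
det(xI - A) = + (x - 6)·det([[x - 4]]) - (-1)·det([[1]]).

Evaluating gives χ_A(x) = x^2 - 10x + 25 = (x - 5)^2.

χ_A(x) = (x - 5)^2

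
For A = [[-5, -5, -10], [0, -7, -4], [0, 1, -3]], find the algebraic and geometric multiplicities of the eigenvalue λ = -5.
The characteristic polynomial is (x + 5)^3, so the factor x + 5 appears with exponent 3: the algebraic multiplicity is 3.

rank(A + 5I) = 1, so the eigenspace has dimension 3 - 1 = 2: the geometric multiplicity is 2.

Since 2 < 3, A is not diagonalizable.

algebraic multiplicity 3, geometric multiplicity 2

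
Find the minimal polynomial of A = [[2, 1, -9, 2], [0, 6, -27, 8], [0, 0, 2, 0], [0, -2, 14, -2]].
The characteristic polynomial factors as (x - 2)^4. The minimal polynomial is ∏(x - λ)^{k_λ} where k_λ is the size of the largest Jordan block at λ.

For λ = 2: rank(A - 2I) = 2, and the largest Jordan block has size 3 (the smallest k with rank((A - 2I)^k) = rank((A - 2I)^(k+1))).

So m_A(x) = (x - 2)^3.

m_A(x) = (x - 2)^3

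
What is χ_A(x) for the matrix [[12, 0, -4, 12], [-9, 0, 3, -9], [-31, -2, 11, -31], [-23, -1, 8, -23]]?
χ_A(x) = x^4

xI - A = [[x - 12, 0, 4, -12], [9, x, -3, 9], [31, 2, x - 11, 31], [23, 1, -8, x + 23]].

Expanding det(xI - A) along the first row:
det(xI - A) = + (x - 12)·det([[x, -3, 9], [2, x - 11, 31], [1, -8, x + 23]]) - (0)·det([[9, -3, 9], [31, x - 11, 31], [23, -8, x + 23]]) + (4)·det([[9, x, 9], [31, 2, 31], [23, 1, x + 23]]) - (-12)·det([[9, x, -3], [31, 2, x - 11], [23, 1, -8]]).

Evaluating gives χ_A(x) = x^4.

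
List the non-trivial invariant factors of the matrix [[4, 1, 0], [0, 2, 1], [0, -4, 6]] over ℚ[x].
The Jordan structure of A has elementary divisors (x - 4)^3. Arranging the block sizes at each eigenvalue in decreasing order and taking row products gives the invariant factors.

Invariant factors (smallest first, each dividing the next): (x - 4)^3.

Check: the last factor (x - 4)^3 is the minimal polynomial, and the product (x - 4)^3 is the characteristic polynomial.

(x - 4)^3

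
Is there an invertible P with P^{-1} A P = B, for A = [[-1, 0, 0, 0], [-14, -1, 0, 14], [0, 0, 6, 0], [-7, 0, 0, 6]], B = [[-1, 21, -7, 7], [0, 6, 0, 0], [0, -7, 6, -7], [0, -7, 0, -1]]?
Two matrices over a field are similar if and only if they have the same invariant factors.

Both A and B have characteristic polynomial (x - 6)^2(x + 1)^2 and minimal polynomial (x - 6)(x + 1). Computing further, both have invariant factors (x - 6)(x + 1), (x - 6)(x + 1). Hence A and B are similar.

Yes.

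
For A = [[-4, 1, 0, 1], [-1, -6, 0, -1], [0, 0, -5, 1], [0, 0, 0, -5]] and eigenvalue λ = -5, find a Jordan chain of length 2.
We seek v_1 ∈ ker((A + 5I)^2) \ ker(A + 5I), then set v_{i+1} = (A + 5I) v_i.

One such chain is v_1 = [[2, -1, 0, 0]]^T, v_2 = [[1, -1, 0, 0]]^T. Check: (A + 5I) v_2 = [[0, 0, 0, 0]]^T = 0.

v_1 = [[2, -1, 0, 0]]^T, v_2 = [[1, -1, 0, 0]]^T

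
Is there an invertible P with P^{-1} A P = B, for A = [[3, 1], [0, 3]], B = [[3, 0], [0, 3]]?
No.

Both have characteristic polynomial (x - 3)^2, but the minimal polynomial of A is (x - 3)^2 while the minimal polynomial of B is x - 3. The minimal polynomial is a similarity invariant, so A and B are not similar.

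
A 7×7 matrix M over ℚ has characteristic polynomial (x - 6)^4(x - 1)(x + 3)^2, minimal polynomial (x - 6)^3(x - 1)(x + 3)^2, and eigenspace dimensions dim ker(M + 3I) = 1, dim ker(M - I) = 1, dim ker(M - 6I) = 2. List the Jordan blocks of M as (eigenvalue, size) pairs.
Jordan blocks: (-3, 2), (1, 1), (6, 3), (6, 1)

λ = -3: algebraic multiplicity 2 (exponent in χ_M), largest block size 2 (exponent in m_M), 1 block (geometric multiplicity). This forces block sizes [2].
λ = 1: algebraic multiplicity 1 (exponent in χ_M), largest block size 1 (exponent in m_M), 1 block (geometric multiplicity). This forces block sizes [1].
λ = 6: algebraic multiplicity 4 (exponent in χ_M), largest block size 3 (exponent in m_M), 2 blocks (geometric multiplicity). These force block sizes [3, 1].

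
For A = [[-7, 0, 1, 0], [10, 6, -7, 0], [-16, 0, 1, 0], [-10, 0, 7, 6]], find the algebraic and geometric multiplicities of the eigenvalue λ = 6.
The characteristic polynomial is (x - 6)^2(x + 3)^2, so the factor x - 6 appears with exponent 2: the algebraic multiplicity is 2.

rank(A - 6I) = 2, so the eigenspace has dimension 4 - 2 = 2: the geometric multiplicity is 2.

algebraic multiplicity 2, geometric multiplicity 2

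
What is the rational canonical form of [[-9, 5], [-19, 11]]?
The invariant factors of A (the non-unit diagonal entries of the Smith normal form of xI - A over ℚ[x]) are x^2 - 2x - 4, each dividing the next. The characteristic polynomial is their product, x^2 - 2x - 4.

The rational canonical form is the block-diagonal matrix of companion matrices C(f_i):
R = [[0, 4], [1, 2]].

Note the characteristic polynomial does not split into linear factors over ℚ, so A has no Jordan form over ℚ; the rational canonical form exists over any field.

R = [[0, 4], [1, 2]]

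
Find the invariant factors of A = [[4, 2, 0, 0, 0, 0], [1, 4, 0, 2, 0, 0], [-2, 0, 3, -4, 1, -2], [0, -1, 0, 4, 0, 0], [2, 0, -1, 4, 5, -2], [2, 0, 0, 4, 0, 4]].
The Jordan structure of A has elementary divisors (x - 4)^3, (x - 4)^2, (x - 4). Arranging the block sizes at each eigenvalue in decreasing order and taking row products gives the invariant factors.

Invariant factors (smallest first, each dividing the next): x - 4, (x - 4)^2, (x - 4)^3.

Check: the last factor (x - 4)^3 is the minimal polynomial, and the product (x - 4)^6 is the characteristic polynomial.

x - 4, (x - 4)^2, (x - 4)^3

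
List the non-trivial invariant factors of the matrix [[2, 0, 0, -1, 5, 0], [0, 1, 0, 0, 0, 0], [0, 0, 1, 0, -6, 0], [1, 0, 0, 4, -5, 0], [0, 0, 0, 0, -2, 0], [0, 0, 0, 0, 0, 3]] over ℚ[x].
(x - 3)(x - 1), (x - 3)^2(x - 1)(x + 2)

The Jordan structure of A has elementary divisors (x + 2), (x - 1), (x - 1), (x - 3)^2, (x - 3). Arranging the block sizes at each eigenvalue in decreasing order and taking row products gives the invariant factors.

Invariant factors (smallest first, each dividing the next): (x - 3)(x - 1), (x - 3)^2(x - 1)(x + 2).

Check: the last factor (x - 3)^2(x - 1)(x + 2) is the minimal polynomial, and the product (x - 3)^3(x - 1)^2(x + 2) is the characteristic polynomial.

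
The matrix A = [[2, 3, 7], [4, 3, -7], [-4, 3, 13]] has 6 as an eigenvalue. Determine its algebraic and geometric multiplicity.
The characteristic polynomial is (x - 6)^3, so the factor x - 6 appears with exponent 3: the algebraic multiplicity is 3.

rank(A - 6I) = 1, so the eigenspace has dimension 3 - 1 = 2: the geometric multiplicity is 2.

Since 2 < 3, A is not diagonalizable.

algebraic multiplicity 3, geometric multiplicity 2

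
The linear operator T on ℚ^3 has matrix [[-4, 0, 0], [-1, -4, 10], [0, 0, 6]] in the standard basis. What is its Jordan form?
J = [[-4, 1, 0], [0, -4, 0], [0, 0, 6]]

The characteristic polynomial is det(xI - A) = (x - 6)(x + 4)^2, so the eigenvalues are -4 (algebraic multiplicity 2), 6 (algebraic multiplicity 1).

For λ = -4: rank(A + 4I) = 2, rank((A + 4I)^2) = 1. The eigenspace has dimension 3 - 2 = 1, so there is 1 Jordan block; the rank sequence gives block sizes [2].

For λ = 6: algebraic multiplicity 1 gives one 1×1 block.

Assembling the blocks gives the Jordan form J above.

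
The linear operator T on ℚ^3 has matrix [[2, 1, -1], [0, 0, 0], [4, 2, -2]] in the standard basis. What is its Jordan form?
The characteristic polynomial is det(xI - A) = x^3, so the eigenvalues are 0 (algebraic multiplicity 3).

For λ = 0: rank(A) = 1, rank(A^2) = 0. The eigenspace has dimension 3 - 1 = 2, so there are 2 Jordan blocks; the rank sequence gives block sizes [2, 1].

Assembling the blocks gives the Jordan form J above.

J = [[0, 1, 0], [0, 0, 0], [0, 0, 0]]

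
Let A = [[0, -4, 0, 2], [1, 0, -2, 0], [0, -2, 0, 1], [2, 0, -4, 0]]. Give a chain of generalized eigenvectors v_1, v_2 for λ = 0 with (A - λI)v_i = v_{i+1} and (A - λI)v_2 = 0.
v_1 = [[1, 1, 0, 2]]^T, v_2 = [[0, 1, 0, 2]]^T

We seek v_1 ∈ ker(A^2) \ ker(A), then set v_{i+1} = A v_i.

One such chain is v_1 = [[1, 1, 0, 2]]^T, v_2 = [[0, 1, 0, 2]]^T. Check: A v_2 = [[0, 0, 0, 0]]^T = 0.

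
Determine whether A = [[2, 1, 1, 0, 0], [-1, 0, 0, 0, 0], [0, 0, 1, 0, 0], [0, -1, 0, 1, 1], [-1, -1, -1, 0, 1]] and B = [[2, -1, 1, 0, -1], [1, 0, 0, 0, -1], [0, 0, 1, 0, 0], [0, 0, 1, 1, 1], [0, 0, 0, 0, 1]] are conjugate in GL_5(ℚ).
Two matrices over a field are similar if and only if they have the same invariant factors.

Both A and B have characteristic polynomial (x - 1)^5 and minimal polynomial (x - 1)^3. Computing further, both have invariant factors (x - 1)^2, (x - 1)^3. Hence A and B are similar.

Yes.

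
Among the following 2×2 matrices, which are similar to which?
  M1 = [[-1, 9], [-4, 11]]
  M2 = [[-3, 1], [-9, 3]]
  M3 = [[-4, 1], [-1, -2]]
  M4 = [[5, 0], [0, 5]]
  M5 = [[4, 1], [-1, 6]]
Characteristic polynomials: χ_{M1} = (x - 5)^2, χ_{M2} = x^2, χ_{M3} = (x + 3)^2, χ_{M4} = (x - 5)^2, χ_{M5} = (x - 5)^2.

{M1, M5}: invariant factors (x - 5)^2.

{M2}: invariant factors x^2.

{M3}: invariant factors (x + 3)^2.

{M4}: invariant factors x - 5, x - 5.

Matrices are similar if and only if their invariant-factor lists agree; the partition into similarity classes is {M1, M5}, {M2}, {M3}, {M4}.

4 classes: {M1, M5}, {M2}, {M3}, {M4}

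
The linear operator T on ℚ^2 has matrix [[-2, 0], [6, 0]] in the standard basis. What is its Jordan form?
The characteristic polynomial is det(xI - A) = x(x + 2), so the eigenvalues are -2 (algebraic multiplicity 1), 0 (algebraic multiplicity 1).

For λ = -2: algebraic multiplicity 1 gives one 1×1 block.

For λ = 0: algebraic multiplicity 1 gives one 1×1 block.

Assembling the blocks gives the Jordan form J above.

J = [[-2, 0], [0, 0]]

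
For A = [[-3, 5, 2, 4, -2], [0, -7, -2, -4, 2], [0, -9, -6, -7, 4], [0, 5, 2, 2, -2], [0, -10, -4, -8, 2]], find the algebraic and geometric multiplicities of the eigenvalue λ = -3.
The characteristic polynomial is (x + 2)^3(x + 3)^2, so the factor x + 3 appears with exponent 2: the algebraic multiplicity is 2.

rank(A + 3I) = 4, so the eigenspace has dimension 5 - 4 = 1: the geometric multiplicity is 1.

Since 1 < 2, A is not diagonalizable.

algebraic multiplicity 2, geometric multiplicity 1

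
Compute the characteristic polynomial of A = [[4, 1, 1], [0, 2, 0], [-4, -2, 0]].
χ_A(x) = (x - 2)^3

xI - A = [[x - 4, -1, -1], [0, x - 2, 0], [4, 2, x]].

Expanding det(xI - A) along the first row:
det(xI - A) = + (x - 4)·det([[x - 2, 0], [2, x]]) - (-1)·det([[0, 0], [4, x]]) + (-1)·det([[0, x - 2], [4, 2]]).

Evaluating gives χ_A(x) = x^3 - 6x^2 + 12x - 8 = (x - 2)^3.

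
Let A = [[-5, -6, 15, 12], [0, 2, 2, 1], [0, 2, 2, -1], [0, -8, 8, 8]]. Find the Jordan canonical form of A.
J = [[-5, 0, 0, 0], [0, 4, 1, 0], [0, 0, 4, 0], [0, 0, 0, 4]]

The characteristic polynomial is det(xI - A) = (x - 4)^3(x + 5), so the eigenvalues are -5 (algebraic multiplicity 1), 4 (algebraic multiplicity 3).

For λ = -5: algebraic multiplicity 1 gives one 1×1 block.

For λ = 4: rank(A - 4I) = 2, rank((A - 4I)^2) = 1. The eigenspace has dimension 4 - 2 = 2, so there are 2 Jordan blocks; the rank sequence gives block sizes [2, 1].

Assembling the blocks gives the Jordan form J above.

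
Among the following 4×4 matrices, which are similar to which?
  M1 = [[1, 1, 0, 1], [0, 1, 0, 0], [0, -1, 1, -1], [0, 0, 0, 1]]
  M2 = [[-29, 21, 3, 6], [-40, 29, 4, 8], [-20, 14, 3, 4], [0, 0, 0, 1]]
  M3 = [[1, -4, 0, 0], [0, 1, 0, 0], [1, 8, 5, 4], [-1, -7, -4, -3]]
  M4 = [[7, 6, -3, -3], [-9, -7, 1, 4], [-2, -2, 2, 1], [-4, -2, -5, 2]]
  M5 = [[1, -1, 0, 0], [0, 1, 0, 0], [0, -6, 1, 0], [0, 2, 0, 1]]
Characteristic polynomials: χ_{M1} = (x - 1)^4, χ_{M2} = (x - 1)^4, χ_{M3} = (x - 1)^4, χ_{M4} = (x - 1)^4, χ_{M5} = (x - 1)^4.

{M1, M2, M5}: invariant factors x - 1, x - 1, (x - 1)^2.

{M3, M4}: invariant factors (x - 1)^2, (x - 1)^2.

Matrices are similar if and only if their invariant-factor lists agree; the partition into similarity classes is {M1, M2, M5}, {M3, M4}.

2 classes: {M1, M2, M5}, {M3, M4}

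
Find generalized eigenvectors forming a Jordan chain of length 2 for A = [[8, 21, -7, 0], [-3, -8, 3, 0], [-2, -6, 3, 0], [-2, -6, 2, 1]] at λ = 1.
v_1 = [[3, -1, -1, -1]]^T, v_2 = [[7, -3, -2, -2]]^T

We seek v_1 ∈ ker((A - I)^2) \ ker(A - I), then set v_{i+1} = (A - I) v_i.

One such chain is v_1 = [[3, -1, -1, -1]]^T, v_2 = [[7, -3, -2, -2]]^T. Check: (A - I) v_2 = [[0, 0, 0, 0]]^T = 0.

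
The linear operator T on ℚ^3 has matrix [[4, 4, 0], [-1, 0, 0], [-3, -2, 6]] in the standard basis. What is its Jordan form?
The characteristic polynomial is det(xI - A) = (x - 6)(x - 2)^2, so the eigenvalues are 2 (algebraic multiplicity 2), 6 (algebraic multiplicity 1).

For λ = 2: rank(A - 2I) = 2, rank((A - 2I)^2) = 1. The eigenspace has dimension 3 - 2 = 1, so there is 1 Jordan block; the rank sequence gives block sizes [2].

For λ = 6: algebraic multiplicity 1 gives one 1×1 block.

Assembling the blocks gives the Jordan form J above.

J = [[2, 1, 0], [0, 2, 0], [0, 0, 6]]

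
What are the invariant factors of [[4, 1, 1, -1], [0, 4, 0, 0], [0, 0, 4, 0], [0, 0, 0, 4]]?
x - 4, x - 4, (x - 4)^2

The Jordan structure of A has elementary divisors (x - 4)^2, (x - 4), (x - 4). Arranging the block sizes at each eigenvalue in decreasing order and taking row products gives the invariant factors.

Invariant factors (smallest first, each dividing the next): x - 4, x - 4, (x - 4)^2.

Check: the last factor (x - 4)^2 is the minimal polynomial, and the product (x - 4)^4 is the characteristic polynomial.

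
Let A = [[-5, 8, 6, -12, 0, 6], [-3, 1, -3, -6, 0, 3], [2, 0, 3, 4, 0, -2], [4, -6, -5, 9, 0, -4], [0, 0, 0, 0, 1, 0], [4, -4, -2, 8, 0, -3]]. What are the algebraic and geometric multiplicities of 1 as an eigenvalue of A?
The characteristic polynomial is (x - 1)^6, so the factor x - 1 appears with exponent 6: the algebraic multiplicity is 6.

rank(A - I) = 2, so the eigenspace has dimension 6 - 2 = 4: the geometric multiplicity is 4.

Since 4 < 6, A is not diagonalizable.

algebraic multiplicity 6, geometric multiplicity 4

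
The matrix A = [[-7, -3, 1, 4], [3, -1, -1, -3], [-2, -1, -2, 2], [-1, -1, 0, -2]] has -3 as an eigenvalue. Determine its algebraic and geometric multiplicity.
algebraic multiplicity 4, geometric multiplicity 2

The characteristic polynomial is (x + 3)^4, so the factor x + 3 appears with exponent 4: the algebraic multiplicity is 4.

rank(A + 3I) = 2, so the eigenspace has dimension 4 - 2 = 2: the geometric multiplicity is 2.

Since 2 < 4, A is not diagonalizable.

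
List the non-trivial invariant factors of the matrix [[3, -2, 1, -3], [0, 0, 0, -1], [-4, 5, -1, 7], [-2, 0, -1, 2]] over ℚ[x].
The Jordan structure of A has elementary divisors (x - 1)^3, (x - 1). Arranging the block sizes at each eigenvalue in decreasing order and taking row products gives the invariant factors.

Invariant factors (smallest first, each dividing the next): x - 1, (x - 1)^3.

Check: the last factor (x - 1)^3 is the minimal polynomial, and the product (x - 1)^4 is the characteristic polynomial.

x - 1, (x - 1)^3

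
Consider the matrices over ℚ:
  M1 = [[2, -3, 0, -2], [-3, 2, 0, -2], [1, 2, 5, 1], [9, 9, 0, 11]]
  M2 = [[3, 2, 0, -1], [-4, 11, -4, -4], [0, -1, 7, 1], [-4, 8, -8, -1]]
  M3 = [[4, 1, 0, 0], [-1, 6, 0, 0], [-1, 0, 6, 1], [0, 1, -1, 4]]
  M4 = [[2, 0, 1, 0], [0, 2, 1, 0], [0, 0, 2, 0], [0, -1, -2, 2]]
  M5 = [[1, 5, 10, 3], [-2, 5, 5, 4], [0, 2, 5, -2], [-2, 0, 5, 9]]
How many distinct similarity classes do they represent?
Characteristic polynomials: χ_{M1} = (x - 5)^4, χ_{M2} = (x - 5)^4, χ_{M3} = (x - 5)^4, χ_{M4} = (x - 2)^4, χ_{M5} = (x - 5)^4.

{M1, M2, M3, M5}: invariant factors (x - 5)^2, (x - 5)^2.

{M4}: invariant factors x - 2, (x - 2)^3.

Matrices are similar if and only if their invariant-factor lists agree; the partition into similarity classes is {M1, M2, M3, M5}, {M4}.

2 classes: {M1, M2, M3, M5}, {M4}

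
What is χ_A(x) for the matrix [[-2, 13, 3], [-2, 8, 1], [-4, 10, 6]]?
χ_A(x) = (x - 4)^3

xI - A = [[x + 2, -13, -3], [2, x - 8, -1], [4, -10, x - 6]].

Expanding det(xI - A) along the first row:
det(xI - A) = + (x + 2)·det([[x - 8, -1], [-10, x - 6]]) - (-13)·det([[2, -1], [4, x - 6]]) + (-3)·det([[2, x - 8], [4, -10]]).

Evaluating gives χ_A(x) = x^3 - 12x^2 + 48x - 64 = (x - 4)^3.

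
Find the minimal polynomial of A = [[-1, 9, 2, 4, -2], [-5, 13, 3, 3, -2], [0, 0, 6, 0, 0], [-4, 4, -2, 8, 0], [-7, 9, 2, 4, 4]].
The characteristic polynomial factors as (x - 6)^5. The minimal polynomial is ∏(x - λ)^{k_λ} where k_λ is the size of the largest Jordan block at λ.

For λ = 6: rank(A - 6I) = 2, and the largest Jordan block has size 3 (the smallest k with rank((A - 6I)^k) = rank((A - 6I)^(k+1))).

So m_A(x) = (x - 6)^3.

m_A(x) = (x - 6)^3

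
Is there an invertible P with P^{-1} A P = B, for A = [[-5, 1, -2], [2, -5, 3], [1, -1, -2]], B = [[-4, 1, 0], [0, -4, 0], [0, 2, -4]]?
Both have characteristic polynomial (x + 4)^3, but the minimal polynomial of A is (x + 4)^3 while the minimal polynomial of B is (x + 4)^2. The minimal polynomial is a similarity invariant, so A and B are not similar.

No.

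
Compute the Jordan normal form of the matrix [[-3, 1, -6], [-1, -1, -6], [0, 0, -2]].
The characteristic polynomial is det(xI - A) = (x + 2)^3, so the eigenvalues are -2 (algebraic multiplicity 3).

For λ = -2: rank(A + 2I) = 1, rank((A + 2I)^2) = 0. The eigenspace has dimension 3 - 1 = 2, so there are 2 Jordan blocks; the rank sequence gives block sizes [2, 1].

Assembling the blocks gives the Jordan form J above.

J = [[-2, 1, 0], [0, -2, 0], [0, 0, -2]]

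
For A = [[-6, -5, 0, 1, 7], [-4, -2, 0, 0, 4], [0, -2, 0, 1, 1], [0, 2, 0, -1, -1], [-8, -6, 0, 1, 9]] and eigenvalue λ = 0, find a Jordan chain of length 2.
We seek v_1 ∈ ker(A^2) \ ker(A), then set v_{i+1} = A v_i.

One such chain is v_1 = [[1, 1, 0, 0, 2]]^T, v_2 = [[3, 2, 0, 0, 4]]^T. Check: A v_2 = [[0, 0, 0, 0, 0]]^T = 0.

v_1 = [[1, 1, 0, 0, 2]]^T, v_2 = [[3, 2, 0, 0, 4]]^T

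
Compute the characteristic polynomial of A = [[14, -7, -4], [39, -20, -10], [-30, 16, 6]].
xI - A = [[x - 14, 7, 4], [-39, x + 20, 10], [30, -16, x - 6]].

Expanding det(xI - A) along the first row:
det(xI - A) = + (x - 14)·det([[x + 20, 10], [-16, x - 6]]) - (7)·det([[-39, 10], [30, x - 6]]) + (4)·det([[-39, x + 20], [30, -16]]).

Evaluating gives χ_A(x) = x^3 - 3x - 2 = (x - 2)(x + 1)^2.

χ_A(x) = (x - 2)(x + 1)^2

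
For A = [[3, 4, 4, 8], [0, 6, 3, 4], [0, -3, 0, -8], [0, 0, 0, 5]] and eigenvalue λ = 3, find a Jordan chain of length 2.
We seek v_1 ∈ ker((A - 3I)^2) \ ker(A - 3I), then set v_{i+1} = (A - 3I) v_i.

One such chain is v_1 = [[2, 2, -1, 0]]^T, v_2 = [[4, 3, -3, 0]]^T. Check: (A - 3I) v_2 = [[0, 0, 0, 0]]^T = 0.

v_1 = [[2, 2, -1, 0]]^T, v_2 = [[4, 3, -3, 0]]^T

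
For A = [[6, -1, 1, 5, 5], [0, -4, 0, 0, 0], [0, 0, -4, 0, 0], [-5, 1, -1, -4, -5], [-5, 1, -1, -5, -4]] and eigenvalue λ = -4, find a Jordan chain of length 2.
We seek v_1 ∈ ker((A + 4I)^2) \ ker(A + 4I), then set v_{i+1} = (A + 4I) v_i.

One such chain is v_1 = [[4, 2, 1, -4, -4]]^T, v_2 = [[-1, 0, 0, 1, 1]]^T. Check: (A + 4I) v_2 = [[0, 0, 0, 0, 0]]^T = 0.

v_1 = [[4, 2, 1, -4, -4]]^T, v_2 = [[-1, 0, 0, 1, 1]]^T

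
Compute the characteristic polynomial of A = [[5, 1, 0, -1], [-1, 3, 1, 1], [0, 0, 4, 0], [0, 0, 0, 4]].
χ_A(x) = (x - 4)^4

xI - A = [[x - 5, -1, 0, 1], [1, x - 3, -1, -1], [0, 0, x - 4, 0], [0, 0, 0, x - 4]].

Expanding det(xI - A) along the first row:
det(xI - A) = + (x - 5)·det([[x - 3, -1, -1], [0, x - 4, 0], [0, 0, x - 4]]) - (-1)·det([[1, -1, -1], [0, x - 4, 0], [0, 0, x - 4]]) + (0)·det([[1, x - 3, -1], [0, 0, 0], [0, 0, x - 4]]) - (1)·det([[1, x - 3, -1], [0, 0, x - 4], [0, 0, 0]]).

Evaluating gives χ_A(x) = x^4 - 16x^3 + 96x^2 - 256x + 256 = (x - 4)^4.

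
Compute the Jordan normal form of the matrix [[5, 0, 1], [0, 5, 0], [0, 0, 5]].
The characteristic polynomial is det(xI - A) = (x - 5)^3, so the eigenvalues are 5 (algebraic multiplicity 3).

For λ = 5: rank(A - 5I) = 1, rank((A - 5I)^2) = 0. The eigenspace has dimension 3 - 1 = 2, so there are 2 Jordan blocks; the rank sequence gives block sizes [2, 1].

Assembling the blocks gives the Jordan form J above.

J = [[5, 1, 0], [0, 5, 0], [0, 0, 5]]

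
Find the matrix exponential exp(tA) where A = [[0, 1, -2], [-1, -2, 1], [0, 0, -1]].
e^{tA} = [[(t + 1)*e^{-t}, t*e^{-t}, t*(-t - 4)*e^{-t}/2], [-t*e^{-t}, (1 - t)*e^{-t}, t*(t + 2)*e^{-t}/2], [0, 0, e^{-t}]]

A has Jordan form J = [[-1, 1, 0], [0, -1, 1], [0, 0, -1]] with A = PJP^{-1}, so e^{tA} = P e^{tJ} P^{-1}.

For a Jordan block J_k(λ), e^{tJ_k(λ)} = e^{λt} · (I + tN + t^2 N^2/2! + ... + t^{k-1} N^{k-1}/(k-1)!) where N is the nilpotent superdiagonal part.

Assembling the blocks and conjugating back gives the entries of e^{tA} as shown above.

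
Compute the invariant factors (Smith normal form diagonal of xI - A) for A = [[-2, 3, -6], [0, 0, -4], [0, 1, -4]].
x + 2, (x + 2)^2

The Jordan structure of A has elementary divisors (x + 2)^2, (x + 2). Arranging the block sizes at each eigenvalue in decreasing order and taking row products gives the invariant factors.

Invariant factors (smallest first, each dividing the next): x + 2, (x + 2)^2.

Check: the last factor (x + 2)^2 is the minimal polynomial, and the product (x + 2)^3 is the characteristic polynomial.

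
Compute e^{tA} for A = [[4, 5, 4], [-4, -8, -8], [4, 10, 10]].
e^{tA} = [[(2*t + 1)*e^{2*t}, 5*t*e^{2*t}, 4*t*e^{2*t}], [-4*t*e^{2*t}, (1 - 10*t)*e^{2*t}, -8*t*e^{2*t}], [4*t*e^{2*t}, 10*t*e^{2*t}, (8*t + 1)*e^{2*t}]]

A has Jordan form J = [[2, 1, 0], [0, 2, 0], [0, 0, 2]] with A = PJP^{-1}, so e^{tA} = P e^{tJ} P^{-1}.

For a Jordan block J_k(λ), e^{tJ_k(λ)} = e^{λt} · (I + tN + t^2 N^2/2! + ... + t^{k-1} N^{k-1}/(k-1)!) where N is the nilpotent superdiagonal part.

Assembling the blocks and conjugating back gives the entries of e^{tA} as shown above.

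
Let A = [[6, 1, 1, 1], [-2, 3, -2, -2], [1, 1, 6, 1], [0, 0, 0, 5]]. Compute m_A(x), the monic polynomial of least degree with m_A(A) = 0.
The characteristic polynomial factors as (x - 5)^4. The minimal polynomial is ∏(x - λ)^{k_λ} where k_λ is the size of the largest Jordan block at λ.

For λ = 5: rank(A - 5I) = 1, and the largest Jordan block has size 2 (the smallest k with rank((A - 5I)^k) = rank((A - 5I)^(k+1))).

So m_A(x) = (x - 5)^2.

m_A(x) = (x - 5)^2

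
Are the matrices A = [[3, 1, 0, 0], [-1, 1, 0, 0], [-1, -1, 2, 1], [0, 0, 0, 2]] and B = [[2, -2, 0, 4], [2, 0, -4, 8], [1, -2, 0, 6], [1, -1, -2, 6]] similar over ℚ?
Two matrices over a field are similar if and only if they have the same invariant factors.

Both A and B have characteristic polynomial (x - 2)^4 and minimal polynomial (x - 2)^2. Computing further, both have invariant factors (x - 2)^2, (x - 2)^2. Hence A and B are similar.

Yes.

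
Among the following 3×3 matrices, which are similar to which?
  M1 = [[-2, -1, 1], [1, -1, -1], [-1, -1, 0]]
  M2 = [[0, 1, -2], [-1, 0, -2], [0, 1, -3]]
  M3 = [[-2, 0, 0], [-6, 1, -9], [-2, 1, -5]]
2 classes: {M1, M2}, {M3}

Characteristic polynomials: χ_{M1} = (x + 1)^3, χ_{M2} = (x + 1)^3, χ_{M3} = (x + 2)^3.

{M1, M2}: invariant factors (x + 1)^3.

{M3}: invariant factors x + 2, (x + 2)^2.

Matrices are similar if and only if their invariant-factor lists agree; the partition into similarity classes is {M1, M2}, {M3}.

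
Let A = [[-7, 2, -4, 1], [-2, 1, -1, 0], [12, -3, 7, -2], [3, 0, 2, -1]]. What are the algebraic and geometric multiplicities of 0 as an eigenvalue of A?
The characteristic polynomial is x^4, so the factor x appears with exponent 4: the algebraic multiplicity is 4.

rank(A) = 2, so the eigenspace has dimension 4 - 2 = 2: the geometric multiplicity is 2.

Since 2 < 4, A is not diagonalizable.

algebraic multiplicity 4, geometric multiplicity 2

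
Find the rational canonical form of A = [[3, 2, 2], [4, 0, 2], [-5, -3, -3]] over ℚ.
R = [[0, 0, -2], [1, 0, 1], [0, 1, 0]]

The invariant factors of A (the non-unit diagonal entries of the Smith normal form of xI - A over ℚ[x]) are x^3 - x + 2, each dividing the next. The characteristic polynomial is their product, x^3 - x + 2.

The rational canonical form is the block-diagonal matrix of companion matrices C(f_i):
R = [[0, 0, -2], [1, 0, 1], [0, 1, 0]].

Note the characteristic polynomial does not split into linear factors over ℚ, so A has no Jordan form over ℚ; the rational canonical form exists over any field.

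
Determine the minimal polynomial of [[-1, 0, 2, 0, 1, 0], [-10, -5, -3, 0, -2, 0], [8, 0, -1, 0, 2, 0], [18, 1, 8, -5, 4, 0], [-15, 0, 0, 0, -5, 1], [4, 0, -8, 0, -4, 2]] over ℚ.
The characteristic polynomial factors as x^3(x + 5)^3. The minimal polynomial is ∏(x - λ)^{k_λ} where k_λ is the size of the largest Jordan block at λ.

For λ = -5: rank(A + 5I) = 5, and the largest Jordan block has size 3 (the smallest k with rank((A + 5I)^k) = rank((A + 5I)^(k+1))).
For λ = 0: rank(A) = 5, and the largest Jordan block has size 3 (the smallest k with rank(A^k) = rank(A^(k+1))).

So m_A(x) = x^3(x + 5)^3.

m_A(x) = x^3(x + 5)^3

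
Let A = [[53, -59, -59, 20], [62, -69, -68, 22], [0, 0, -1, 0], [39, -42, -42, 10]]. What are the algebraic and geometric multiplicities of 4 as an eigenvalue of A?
The characteristic polynomial is (x - 4)(x + 1)(x + 5)^2, so the factor x - 4 appears with exponent 1: the algebraic multiplicity is 1.

rank(A - 4I) = 3, so the eigenspace has dimension 4 - 3 = 1: the geometric multiplicity is 1.

algebraic multiplicity 1, geometric multiplicity 1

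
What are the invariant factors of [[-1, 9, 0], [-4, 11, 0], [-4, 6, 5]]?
x - 5, (x - 5)^2

The Jordan structure of A has elementary divisors (x - 5)^2, (x - 5). Arranging the block sizes at each eigenvalue in decreasing order and taking row products gives the invariant factors.

Invariant factors (smallest first, each dividing the next): x - 5, (x - 5)^2.

Check: the last factor (x - 5)^2 is the minimal polynomial, and the product (x - 5)^3 is the characteristic polynomial.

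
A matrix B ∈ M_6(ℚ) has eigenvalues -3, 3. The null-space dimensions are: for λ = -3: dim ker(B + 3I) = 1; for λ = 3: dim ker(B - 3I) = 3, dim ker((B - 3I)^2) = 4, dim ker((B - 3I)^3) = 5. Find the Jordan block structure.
Jordan blocks: (-3, 1), (3, 3), (3, 1), (3, 1)

λ = -3: successive nullity increments [1] count blocks of size ≥ k; block sizes are [1].
λ = 3: successive nullity increments [3, 1, 1] count blocks of size ≥ k; block sizes are [3, 1, 1].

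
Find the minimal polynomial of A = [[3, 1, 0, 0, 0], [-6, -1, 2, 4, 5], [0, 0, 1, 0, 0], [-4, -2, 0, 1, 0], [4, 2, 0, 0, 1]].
The characteristic polynomial factors as (x - 1)^5. The minimal polynomial is ∏(x - λ)^{k_λ} where k_λ is the size of the largest Jordan block at λ.

For λ = 1: rank(A - I) = 2, and the largest Jordan block has size 3 (the smallest k with rank((A - I)^k) = rank((A - I)^(k+1))).

So m_A(x) = (x - 1)^3.

m_A(x) = (x - 1)^3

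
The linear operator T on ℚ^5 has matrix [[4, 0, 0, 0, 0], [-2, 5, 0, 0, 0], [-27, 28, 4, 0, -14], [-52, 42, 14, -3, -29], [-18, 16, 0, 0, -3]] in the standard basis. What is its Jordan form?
J = [[-3, 1, 0, 0, 0], [0, -3, 0, 0, 0], [0, 0, 4, 1, 0], [0, 0, 0, 4, 0], [0, 0, 0, 0, 5]]

The characteristic polynomial is det(xI - A) = (x - 5)(x - 4)^2(x + 3)^2, so the eigenvalues are -3 (algebraic multiplicity 2), 4 (algebraic multiplicity 2), 5 (algebraic multiplicity 1).

For λ = -3: rank(A + 3I) = 4, rank((A + 3I)^2) = 3. The eigenspace has dimension 5 - 4 = 1, so there is 1 Jordan block; the rank sequence gives block sizes [2].

For λ = 4: rank(A - 4I) = 4, rank((A - 4I)^2) = 3. The eigenspace has dimension 5 - 4 = 1, so there is 1 Jordan block; the rank sequence gives block sizes [2].

For λ = 5: algebraic multiplicity 1 gives one 1×1 block.

Assembling the blocks gives the Jordan form J above.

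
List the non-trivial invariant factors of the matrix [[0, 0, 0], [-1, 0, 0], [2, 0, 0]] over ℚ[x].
x, x^2

The Jordan structure of A has elementary divisors x^2, x. Arranging the block sizes at each eigenvalue in decreasing order and taking row products gives the invariant factors.

Invariant factors (smallest first, each dividing the next): x, x^2.

Check: the last factor x^2 is the minimal polynomial, and the product x^3 is the characteristic polynomial.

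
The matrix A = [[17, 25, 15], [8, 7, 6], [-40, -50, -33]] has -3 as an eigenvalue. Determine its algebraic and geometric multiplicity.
The characteristic polynomial is (x + 3)^3, so the factor x + 3 appears with exponent 3: the algebraic multiplicity is 3.

rank(A + 3I) = 1, so the eigenspace has dimension 3 - 1 = 2: the geometric multiplicity is 2.

Since 2 < 3, A is not diagonalizable.

algebraic multiplicity 3, geometric multiplicity 2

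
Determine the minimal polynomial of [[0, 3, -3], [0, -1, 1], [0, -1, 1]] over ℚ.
m_A(x) = x^2

The characteristic polynomial factors as x^3. The minimal polynomial is ∏(x - λ)^{k_λ} where k_λ is the size of the largest Jordan block at λ.

For λ = 0: rank(A) = 1, and the largest Jordan block has size 2 (the smallest k with rank(A^k) = rank(A^(k+1))).

So m_A(x) = x^2.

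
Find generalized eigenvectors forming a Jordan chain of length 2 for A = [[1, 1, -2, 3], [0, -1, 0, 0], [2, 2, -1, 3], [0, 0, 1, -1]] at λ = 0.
v_1 = [[2, 0, 0, -1]]^T, v_2 = [[-1, 0, 1, 1]]^T

We seek v_1 ∈ ker(A^2) \ ker(A), then set v_{i+1} = A v_i.

One such chain is v_1 = [[2, 0, 0, -1]]^T, v_2 = [[-1, 0, 1, 1]]^T. Check: A v_2 = [[0, 0, 0, 0]]^T = 0.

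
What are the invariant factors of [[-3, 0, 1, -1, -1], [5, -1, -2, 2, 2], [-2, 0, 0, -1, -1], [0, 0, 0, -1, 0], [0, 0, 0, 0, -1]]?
The Jordan structure of A has elementary divisors (x + 2), (x + 1)^2, (x + 1), (x + 1). Arranging the block sizes at each eigenvalue in decreasing order and taking row products gives the invariant factors.

Invariant factors (smallest first, each dividing the next): x + 1, x + 1, (x + 1)^2(x + 2).

Check: the last factor (x + 1)^2(x + 2) is the minimal polynomial, and the product (x + 1)^4(x + 2) is the characteristic polynomial.

x + 1, x + 1, (x + 1)^2(x + 2)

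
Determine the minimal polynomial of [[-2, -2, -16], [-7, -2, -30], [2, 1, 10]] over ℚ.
m_A(x) = (x - 2)^3

The characteristic polynomial factors as (x - 2)^3. The minimal polynomial is ∏(x - λ)^{k_λ} where k_λ is the size of the largest Jordan block at λ.

For λ = 2: rank(A - 2I) = 2, and the largest Jordan block has size 3 (the smallest k with rank((A - 2I)^k) = rank((A - 2I)^(k+1))).

So m_A(x) = (x - 2)^3.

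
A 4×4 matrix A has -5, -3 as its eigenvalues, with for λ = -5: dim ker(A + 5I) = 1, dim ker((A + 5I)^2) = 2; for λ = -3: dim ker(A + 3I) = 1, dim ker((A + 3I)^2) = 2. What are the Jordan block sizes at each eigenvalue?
Jordan blocks: (-5, 2), (-3, 2)

λ = -5: successive nullity increments [1, 1] count blocks of size ≥ k; block sizes are [2].
λ = -3: successive nullity increments [1, 1] count blocks of size ≥ k; block sizes are [2].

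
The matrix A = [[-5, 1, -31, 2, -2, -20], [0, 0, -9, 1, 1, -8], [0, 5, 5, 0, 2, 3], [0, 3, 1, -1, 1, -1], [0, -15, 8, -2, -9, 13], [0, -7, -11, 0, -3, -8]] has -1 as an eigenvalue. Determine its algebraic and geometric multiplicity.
The characteristic polynomial is (x + 1)^3(x + 5)^3, so the factor x + 1 appears with exponent 3: the algebraic multiplicity is 3.

rank(A + I) = 5, so the eigenspace has dimension 6 - 5 = 1: the geometric multiplicity is 1.

Since 1 < 3, A is not diagonalizable.

algebraic multiplicity 3, geometric multiplicity 1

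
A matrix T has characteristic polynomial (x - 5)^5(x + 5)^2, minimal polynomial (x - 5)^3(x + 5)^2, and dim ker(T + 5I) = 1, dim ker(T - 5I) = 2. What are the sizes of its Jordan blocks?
λ = -5: algebraic multiplicity 2 (exponent in χ_T), largest block size 2 (exponent in m_T), 1 block (geometric multiplicity). This forces block sizes [2].
λ = 5: algebraic multiplicity 5 (exponent in χ_T), largest block size 3 (exponent in m_T), 2 blocks (geometric multiplicity). These force block sizes [3, 2].

Jordan blocks: (-5, 2), (5, 3), (5, 2)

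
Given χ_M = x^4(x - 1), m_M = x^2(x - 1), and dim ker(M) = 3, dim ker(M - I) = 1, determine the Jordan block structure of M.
Jordan blocks: (0, 2), (0, 1), (0, 1), (1, 1)

λ = 0: algebraic multiplicity 4 (exponent in χ_M), largest block size 2 (exponent in m_M), 3 blocks (geometric multiplicity). These force block sizes [2, 1, 1].
λ = 1: algebraic multiplicity 1 (exponent in χ_M), largest block size 1 (exponent in m_M), 1 block (geometric multiplicity). This forces block sizes [1].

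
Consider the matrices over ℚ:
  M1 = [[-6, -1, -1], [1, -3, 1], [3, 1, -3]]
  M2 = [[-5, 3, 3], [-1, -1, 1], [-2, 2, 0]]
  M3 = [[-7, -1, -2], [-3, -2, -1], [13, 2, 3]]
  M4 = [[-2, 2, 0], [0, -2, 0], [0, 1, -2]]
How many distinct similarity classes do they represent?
Characteristic polynomials: χ_{M1} = (x + 4)^3, χ_{M2} = (x + 2)^3, χ_{M3} = (x + 2)^3, χ_{M4} = (x + 2)^3.

{M1}: invariant factors (x + 4)^3.

{M2, M4}: invariant factors x + 2, (x + 2)^2.

{M3}: invariant factors (x + 2)^3.

Matrices are similar if and only if their invariant-factor lists agree; the partition into similarity classes is {M1}, {M2, M4}, {M3}.

3 classes: {M1}, {M2, M4}, {M3}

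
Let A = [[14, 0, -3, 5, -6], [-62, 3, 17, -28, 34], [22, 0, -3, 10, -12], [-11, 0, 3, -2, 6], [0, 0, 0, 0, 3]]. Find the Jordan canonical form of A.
The characteristic polynomial is det(xI - A) = (x - 3)^5, so the eigenvalues are 3 (algebraic multiplicity 5).

For λ = 3: rank(A - 3I) = 2, rank((A - 3I)^2) = 0. The eigenspace has dimension 5 - 2 = 3, so there are 3 Jordan blocks; the rank sequence gives block sizes [2, 2, 1].

Assembling the blocks gives the Jordan form J above.

J = [[3, 1, 0, 0, 0], [0, 3, 0, 0, 0], [0, 0, 3, 1, 0], [0, 0, 0, 3, 0], [0, 0, 0, 0, 3]]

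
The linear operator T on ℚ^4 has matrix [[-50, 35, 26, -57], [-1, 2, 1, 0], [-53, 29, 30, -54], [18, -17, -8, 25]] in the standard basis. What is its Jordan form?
The characteristic polynomial is det(xI - A) = (x - 4)^3(x + 5), so the eigenvalues are -5 (algebraic multiplicity 1), 4 (algebraic multiplicity 3).

For λ = -5: algebraic multiplicity 1 gives one 1×1 block.

For λ = 4: rank(A - 4I) = 3, rank((A - 4I)^2) = 2, rank((A - 4I)^3) = 1. The eigenspace has dimension 4 - 3 = 1, so there is 1 Jordan block; the rank sequence gives block sizes [3].

Assembling the blocks gives the Jordan form J above.

J = [[-5, 0, 0, 0], [0, 4, 1, 0], [0, 0, 4, 1], [0, 0, 0, 4]]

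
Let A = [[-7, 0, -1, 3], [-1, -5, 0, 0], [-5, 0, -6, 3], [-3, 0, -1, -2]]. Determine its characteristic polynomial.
χ_A(x) = (x + 5)^4

xI - A = [[x + 7, 0, 1, -3], [1, x + 5, 0, 0], [5, 0, x + 6, -3], [3, 0, 1, x + 2]].

Expanding det(xI - A) along the first row:
det(xI - A) = + (x + 7)·det([[x + 5, 0, 0], [0, x + 6, -3], [0, 1, x + 2]]) - (0)·det([[1, 0, 0], [5, x + 6, -3], [3, 1, x + 2]]) + (1)·det([[1, x + 5, 0], [5, 0, -3], [3, 0, x + 2]]) - (-3)·det([[1, x + 5, 0], [5, 0, x + 6], [3, 0, 1]]).

Evaluating gives χ_A(x) = x^4 + 20x^3 + 150x^2 + 500x + 625 = (x + 5)^4.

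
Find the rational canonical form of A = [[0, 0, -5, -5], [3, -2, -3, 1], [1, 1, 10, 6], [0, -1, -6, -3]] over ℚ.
The invariant factors of A (the non-unit diagonal entries of the Smith normal form of xI - A over ℚ[x]) are (x - 5)(x^3 + x - 1), each dividing the next. The characteristic polynomial is their product, (x - 5)(x^3 + x - 1).

The rational canonical form is the block-diagonal matrix of companion matrices C(f_i):
R = [[0, 0, 0, -5], [1, 0, 0, 6], [0, 1, 0, -1], [0, 0, 1, 5]].

Note the characteristic polynomial does not split into linear factors over ℚ, so A has no Jordan form over ℚ; the rational canonical form exists over any field.

R = [[0, 0, 0, -5], [1, 0, 0, 6], [0, 1, 0, -1], [0, 0, 1, 5]]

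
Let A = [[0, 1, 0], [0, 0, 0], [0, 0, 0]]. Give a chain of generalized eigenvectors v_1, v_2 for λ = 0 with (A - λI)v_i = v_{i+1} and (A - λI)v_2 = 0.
We seek v_1 ∈ ker(A^2) \ ker(A), then set v_{i+1} = A v_i.

One such chain is v_1 = [[0, 1, 2]]^T, v_2 = [[1, 0, 0]]^T. Check: A v_2 = [[0, 0, 0]]^T = 0.

v_1 = [[0, 1, 2]]^T, v_2 = [[1, 0, 0]]^T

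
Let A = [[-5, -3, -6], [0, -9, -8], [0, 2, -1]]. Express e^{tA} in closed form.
e^{tA} = [[e^{-5*t}, -3*t*e^{-5*t}, -6*t*e^{-5*t}], [0, (1 - 4*t)*e^{-5*t}, -8*t*e^{-5*t}], [0, 2*t*e^{-5*t}, (4*t + 1)*e^{-5*t}]]

A has Jordan form J = [[-5, 1, 0], [0, -5, 0], [0, 0, -5]] with A = PJP^{-1}, so e^{tA} = P e^{tJ} P^{-1}.

For a Jordan block J_k(λ), e^{tJ_k(λ)} = e^{λt} · (I + tN + t^2 N^2/2! + ... + t^{k-1} N^{k-1}/(k-1)!) where N is the nilpotent superdiagonal part.

Assembling the blocks and conjugating back gives the entries of e^{tA} as shown above.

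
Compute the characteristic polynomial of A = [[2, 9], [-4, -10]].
χ_A(x) = (x + 4)^2

xI - A = [[x - 2, -9], [4, x + 10]].

Expanding det(xI - A) along the first row:
det(xI - A) = + (x - 2)·det([[x + 10]]) - (-9)·det([[4]]).

Evaluating gives χ_A(x) = x^2 + 8x + 16 = (x + 4)^2.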